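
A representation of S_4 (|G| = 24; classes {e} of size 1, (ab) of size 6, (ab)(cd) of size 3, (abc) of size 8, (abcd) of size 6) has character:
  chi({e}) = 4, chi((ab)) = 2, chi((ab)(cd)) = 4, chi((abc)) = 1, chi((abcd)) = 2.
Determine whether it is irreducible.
Not irreducible (reducible): <chi, chi> = 5 > 1.

Reasoning: <chi, chi> = (1/|G|) sum_C |C| * |chi(C)|^2 = (1/24)[1*|4|^2 + 6*|2|^2 + 3*|4|^2 + 8*|1|^2 + 6*|2|^2]
  = (1/24)[(16) + (24) + (48) + (8) + (24)] = 120/24 = 5.
A character is irreducible iff <chi, chi> = 1, so this representation is reducible.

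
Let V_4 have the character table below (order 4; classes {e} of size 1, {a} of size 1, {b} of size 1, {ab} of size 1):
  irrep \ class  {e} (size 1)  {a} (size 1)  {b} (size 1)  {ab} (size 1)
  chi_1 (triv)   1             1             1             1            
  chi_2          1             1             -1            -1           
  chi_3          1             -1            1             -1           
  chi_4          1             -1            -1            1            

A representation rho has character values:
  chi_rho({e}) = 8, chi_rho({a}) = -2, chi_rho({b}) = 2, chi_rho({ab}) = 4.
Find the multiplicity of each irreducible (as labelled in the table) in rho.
Multiplicities: chi_1: 3, chi_2: 0, chi_3: 2, chi_4: 3.

Explanation: Use <chi_rho, chi> = (1/|G|) sum_C |C| * chi_rho(C) * conj(chi(C)) with |G| = 4 for each irreducible chi in the table:
  <chi_rho, chi_1> = (1/4)[1*(8)*conj(1) + 1*(-2)*conj(1) + 1*(2)*conj(1) + 1*(4)*conj(1)]
      = (1/4)[(8) + (-2) + (2) + (4)] = 12/4 = 3
  <chi_rho, chi_2> = (1/4)[1*(8)*conj(1) + 1*(-2)*conj(1) + 1*(2)*conj(-1) + 1*(4)*conj(-1)]
      = (1/4)[(8) + (-2) + (-2) + (-4)] = 0/4 = 0
  <chi_rho, chi_3> = (1/4)[1*(8)*conj(1) + 1*(-2)*conj(-1) + 1*(2)*conj(1) + 1*(4)*conj(-1)]
      = (1/4)[(8) + (2) + (2) + (-4)] = 8/4 = 2
  <chi_rho, chi_4> = (1/4)[1*(8)*conj(1) + 1*(-2)*conj(-1) + 1*(2)*conj(-1) + 1*(4)*conj(1)]
      = (1/4)[(8) + (2) + (-2) + (4)] = 12/4 = 3
Dimension check: dim(rho) = sum (mult * dim) = 3*1 + 0*1 + 2*1 + 3*1 = 8 = chi_rho(e) = 8.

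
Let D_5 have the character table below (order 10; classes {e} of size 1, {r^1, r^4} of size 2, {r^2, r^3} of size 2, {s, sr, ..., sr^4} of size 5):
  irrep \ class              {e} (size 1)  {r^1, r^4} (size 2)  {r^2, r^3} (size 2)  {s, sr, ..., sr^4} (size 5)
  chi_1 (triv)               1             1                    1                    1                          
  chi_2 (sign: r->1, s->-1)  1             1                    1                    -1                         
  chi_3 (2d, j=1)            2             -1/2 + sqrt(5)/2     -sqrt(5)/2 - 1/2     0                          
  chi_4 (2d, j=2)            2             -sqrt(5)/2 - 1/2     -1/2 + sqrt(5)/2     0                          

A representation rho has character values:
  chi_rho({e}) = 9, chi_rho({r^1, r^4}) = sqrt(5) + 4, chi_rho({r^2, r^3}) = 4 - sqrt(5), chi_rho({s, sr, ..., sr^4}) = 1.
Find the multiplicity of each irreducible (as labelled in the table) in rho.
Multiplicities: chi_1: 3, chi_2: 2, chi_3: 2, chi_4: 0.

Explanation: Use <chi_rho, chi> = (1/|G|) sum_C |C| * chi_rho(C) * conj(chi(C)) with |G| = 10 for each irreducible chi in the table:
  <chi_rho, chi_1> = (1/10)[1*(9)*conj(1) + 2*(sqrt(5) + 4)*conj(1) + 2*(4 - sqrt(5))*conj(1) + 5*(1)*conj(1)]
      = (1/10)[(9) + (2*sqrt(5) + 8) + (8 - 2*sqrt(5)) + (5)] = 30/10 = 3
  <chi_rho, chi_2> = (1/10)[1*(9)*conj(1) + 2*(sqrt(5) + 4)*conj(1) + 2*(4 - sqrt(5))*conj(1) + 5*(1)*conj(-1)]
      = (1/10)[(9) + (2*sqrt(5) + 8) + (8 - 2*sqrt(5)) + (-5)] = 20/10 = 2
  <chi_rho, chi_3> = (1/10)[1*(9)*conj(2) + 2*(sqrt(5) + 4)*conj(-1/2 + sqrt(5)/2) + 2*(4 - sqrt(5))*conj(-sqrt(5)/2 - 1/2) + 5*(1)*conj(0)]
      = (1/10)[(18) + (1 + 3*sqrt(5)) + (1 - 3*sqrt(5)) + (0)] = 20/10 = 2
  <chi_rho, chi_4> = (1/10)[1*(9)*conj(2) + 2*(sqrt(5) + 4)*conj(-sqrt(5)/2 - 1/2) + 2*(4 - sqrt(5))*conj(-1/2 + sqrt(5)/2) + 5*(1)*conj(0)]
      = (1/10)[(18) + (-5*sqrt(5) - 9) + (-9 + 5*sqrt(5)) + (0)] = 0/10 = 0
Dimension check: dim(rho) = sum (mult * dim) = 3*1 + 2*1 + 2*2 + 0*2 = 9 = chi_rho(e) = 9.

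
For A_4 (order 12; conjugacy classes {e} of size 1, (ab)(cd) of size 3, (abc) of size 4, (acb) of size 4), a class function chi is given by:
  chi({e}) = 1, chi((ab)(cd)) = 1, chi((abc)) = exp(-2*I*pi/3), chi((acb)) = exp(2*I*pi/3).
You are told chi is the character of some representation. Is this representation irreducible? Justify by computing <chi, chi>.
Irreducible: <chi, chi> = 1.

Explanation: <chi, chi> = (1/|G|) sum_C |C| * |chi(C)|^2 = (1/12)[1*|1|^2 + 3*|1|^2 + 4*|exp(-2*I*pi/3)|^2 + 4*|exp(2*I*pi/3)|^2]
  = (1/12)[(1) + (3) + (4) + (4)] = 12/12 = 1.
(Exp terms are combined using exp(i*s)*conj(exp(i*t)) = exp(i*(s-t)), and sums of them are collapsed using the identity that for every m > 1 the m distinct m-th roots of unity sum to 0, e.g. 1 + exp(2*I*pi/3) + exp(-2*I*pi/3) = 0.)
A character is irreducible iff <chi, chi> = 1, so this representation is irreducible.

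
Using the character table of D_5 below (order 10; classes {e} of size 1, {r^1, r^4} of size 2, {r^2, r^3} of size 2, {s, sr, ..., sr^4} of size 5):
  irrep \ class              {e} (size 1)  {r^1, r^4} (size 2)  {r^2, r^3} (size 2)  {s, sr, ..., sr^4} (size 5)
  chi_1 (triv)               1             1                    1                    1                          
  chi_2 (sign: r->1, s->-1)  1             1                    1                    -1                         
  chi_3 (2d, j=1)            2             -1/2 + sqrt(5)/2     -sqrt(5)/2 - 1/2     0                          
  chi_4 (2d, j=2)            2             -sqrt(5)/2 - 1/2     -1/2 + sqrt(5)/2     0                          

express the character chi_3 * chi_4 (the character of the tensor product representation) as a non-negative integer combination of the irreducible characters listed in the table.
chi_3 tensor chi_4 = chi_3 + chi_4 (all other irreducibles have multiplicity 0).

Why: The character of a tensor product is the pointwise product (chi_3 * chi_4)(C) = chi_3(C) * chi_4(C):
  {e}: (2)*(2), {r^1, r^4}: (-1/2 + sqrt(5)/2)*(-sqrt(5)/2 - 1/2), {r^2, r^3}: (-sqrt(5)/2 - 1/2)*(-1/2 + sqrt(5)/2), {s, sr, ..., sr^4}: (0)*(0)
so (chi_3 * chi_4) takes values
  {e} -> 4, {r^1, r^4} -> -1, {r^2, r^3} -> -1, {s, sr, ..., sr^4} -> 0.
Now take the inner product of this character with each irreducible chi from the table, <chi_3*chi_4, chi> = (1/10) sum_C |C| (chi_3*chi_4)(C) conj(chi(C)):
  <chi_3*chi_4, chi_1> = (1/10)[1*(4)*conj(1) + 2*(-1)*conj(1) + 2*(-1)*conj(1) + 5*(0)*conj(1)]
      = (1/10)[(4) + (-2) + (-2) + (0)] = 0/10 = 0
  <chi_3*chi_4, chi_2> = (1/10)[1*(4)*conj(1) + 2*(-1)*conj(1) + 2*(-1)*conj(1) + 5*(0)*conj(-1)]
      = (1/10)[(4) + (-2) + (-2) + (0)] = 0/10 = 0
  <chi_3*chi_4, chi_3> = (1/10)[1*(4)*conj(2) + 2*(-1)*conj(-1/2 + sqrt(5)/2) + 2*(-1)*conj(-sqrt(5)/2 - 1/2) + 5*(0)*conj(0)]
      = (1/10)[(8) + (1 - sqrt(5)) + (1 + sqrt(5)) + (0)] = 10/10 = 1
  <chi_3*chi_4, chi_4> = (1/10)[1*(4)*conj(2) + 2*(-1)*conj(-sqrt(5)/2 - 1/2) + 2*(-1)*conj(-1/2 + sqrt(5)/2) + 5*(0)*conj(0)]
      = (1/10)[(8) + (1 + sqrt(5)) + (1 - sqrt(5)) + (0)] = 10/10 = 1
Hence the multiplicities are chi_3: 1, chi_4: 1. Dimension check: dim(chi_3)*dim(chi_4) = 2*2 = 4 and sum (mult * dim) = 1*2 + 1*2 = 4.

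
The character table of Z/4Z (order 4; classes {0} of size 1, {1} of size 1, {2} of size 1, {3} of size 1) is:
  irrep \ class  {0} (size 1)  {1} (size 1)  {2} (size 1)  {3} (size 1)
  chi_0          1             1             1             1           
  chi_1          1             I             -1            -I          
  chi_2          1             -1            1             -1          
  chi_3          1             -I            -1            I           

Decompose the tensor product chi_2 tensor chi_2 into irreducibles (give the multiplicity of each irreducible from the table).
chi_2 tensor chi_2 = chi_0 (all other irreducibles have multiplicity 0).

Derivation: The character of a tensor product is the pointwise product (chi_2 * chi_2)(C) = chi_2(C) * chi_2(C):
  {0}: (1)*(1), {1}: (-1)*(-1), {2}: (1)*(1), {3}: (-1)*(-1)
so (chi_2 * chi_2) takes values
  {0} -> 1, {1} -> 1, {2} -> 1, {3} -> 1.
Now take the inner product of this character with each irreducible chi from the table, <chi_2*chi_2, chi> = (1/4) sum_C |C| (chi_2*chi_2)(C) conj(chi(C)):
  <chi_2*chi_2, chi_0> = (1/4)[1*(1)*conj(1) + 1*(1)*conj(1) + 1*(1)*conj(1) + 1*(1)*conj(1)]
      = (1/4)[(1) + (1) + (1) + (1)] = 4/4 = 1
  <chi_2*chi_2, chi_1> = (1/4)[1*(1)*conj(1) + 1*(1)*conj(I) + 1*(1)*conj(-1) + 1*(1)*conj(-I)]
      = (1/4)[(1) + (-I) + (-1) + (I)] = 0/4 = 0
  <chi_2*chi_2, chi_2> = (1/4)[1*(1)*conj(1) + 1*(1)*conj(-1) + 1*(1)*conj(1) + 1*(1)*conj(-1)]
      = (1/4)[(1) + (-1) + (1) + (-1)] = 0/4 = 0
  <chi_2*chi_2, chi_3> = (1/4)[1*(1)*conj(1) + 1*(1)*conj(-I) + 1*(1)*conj(-1) + 1*(1)*conj(I)]
      = (1/4)[(1) + (I) + (-1) + (-I)] = 0/4 = 0
(Exp terms are combined using exp(i*s)*conj(exp(i*t)) = exp(i*(s-t)), and sums of them are collapsed using the identity that for every m > 1 the m distinct m-th roots of unity sum to 0, e.g. 1 + exp(2*I*pi/3) + exp(-2*I*pi/3) = 0.)
Hence the multiplicities are chi_0: 1. Dimension check: dim(chi_2)*dim(chi_2) = 1*1 = 1 and sum (mult * dim) = 1*1 = 1.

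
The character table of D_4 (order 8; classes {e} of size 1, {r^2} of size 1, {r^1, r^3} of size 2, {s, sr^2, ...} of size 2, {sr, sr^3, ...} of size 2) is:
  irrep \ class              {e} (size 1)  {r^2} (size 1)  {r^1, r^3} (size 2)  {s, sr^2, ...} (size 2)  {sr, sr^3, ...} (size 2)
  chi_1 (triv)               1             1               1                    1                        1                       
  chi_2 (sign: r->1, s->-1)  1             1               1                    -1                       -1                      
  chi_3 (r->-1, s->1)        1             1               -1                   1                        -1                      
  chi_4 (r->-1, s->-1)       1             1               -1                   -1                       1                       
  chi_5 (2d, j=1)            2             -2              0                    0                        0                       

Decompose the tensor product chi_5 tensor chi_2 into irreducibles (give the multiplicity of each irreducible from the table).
chi_5 tensor chi_2 = chi_5 (all other irreducibles have multiplicity 0).

Proof sketch: The character of a tensor product is the pointwise product (chi_5 * chi_2)(C) = chi_5(C) * chi_2(C):
  {e}: (2)*(1), {r^2}: (-2)*(1), {r^1, r^3}: (0)*(1), {s, sr^2, ...}: (0)*(-1), {sr, sr^3, ...}: (0)*(-1)
so (chi_5 * chi_2) takes values
  {e} -> 2, {r^2} -> -2, {r^1, r^3} -> 0, {s, sr^2, ...} -> 0, {sr, sr^3, ...} -> 0.
Now take the inner product of this character with each irreducible chi from the table, <chi_5*chi_2, chi> = (1/8) sum_C |C| (chi_5*chi_2)(C) conj(chi(C)):
  <chi_5*chi_2, chi_1> = (1/8)[1*(2)*conj(1) + 1*(-2)*conj(1) + 2*(0)*conj(1) + 2*(0)*conj(1) + 2*(0)*conj(1)]
      = (1/8)[(2) + (-2) + (0) + (0) + (0)] = 0/8 = 0
  <chi_5*chi_2, chi_2> = (1/8)[1*(2)*conj(1) + 1*(-2)*conj(1) + 2*(0)*conj(1) + 2*(0)*conj(-1) + 2*(0)*conj(-1)]
      = (1/8)[(2) + (-2) + (0) + (0) + (0)] = 0/8 = 0
  <chi_5*chi_2, chi_3> = (1/8)[1*(2)*conj(1) + 1*(-2)*conj(1) + 2*(0)*conj(-1) + 2*(0)*conj(1) + 2*(0)*conj(-1)]
      = (1/8)[(2) + (-2) + (0) + (0) + (0)] = 0/8 = 0
  <chi_5*chi_2, chi_4> = (1/8)[1*(2)*conj(1) + 1*(-2)*conj(1) + 2*(0)*conj(-1) + 2*(0)*conj(-1) + 2*(0)*conj(1)]
      = (1/8)[(2) + (-2) + (0) + (0) + (0)] = 0/8 = 0
  <chi_5*chi_2, chi_5> = (1/8)[1*(2)*conj(2) + 1*(-2)*conj(-2) + 2*(0)*conj(0) + 2*(0)*conj(0) + 2*(0)*conj(0)]
      = (1/8)[(4) + (4) + (0) + (0) + (0)] = 8/8 = 1
Hence the multiplicities are chi_5: 1. Dimension check: dim(chi_5)*dim(chi_2) = 2*1 = 2 and sum (mult * dim) = 1*2 = 2.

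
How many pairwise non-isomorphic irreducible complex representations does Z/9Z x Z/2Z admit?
18

Details: The number of irreducible complex representations of a finite group equals its number of conjugacy classes. Z/9Z x Z/2Z is abelian of order 18, so every element is its own conjugacy class: 18 classes, so Z/9Z x Z/2Z (order 18) has exactly 18 irreducible complex representations.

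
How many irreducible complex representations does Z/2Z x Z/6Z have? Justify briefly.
12

Solution. The number of irreducible complex representations of a finite group equals its number of conjugacy classes. Z/2Z x Z/6Z is abelian of order 12, so every element is its own conjugacy class: 12 classes, so Z/2Z x Z/6Z (order 12) has exactly 12 irreducible complex representations.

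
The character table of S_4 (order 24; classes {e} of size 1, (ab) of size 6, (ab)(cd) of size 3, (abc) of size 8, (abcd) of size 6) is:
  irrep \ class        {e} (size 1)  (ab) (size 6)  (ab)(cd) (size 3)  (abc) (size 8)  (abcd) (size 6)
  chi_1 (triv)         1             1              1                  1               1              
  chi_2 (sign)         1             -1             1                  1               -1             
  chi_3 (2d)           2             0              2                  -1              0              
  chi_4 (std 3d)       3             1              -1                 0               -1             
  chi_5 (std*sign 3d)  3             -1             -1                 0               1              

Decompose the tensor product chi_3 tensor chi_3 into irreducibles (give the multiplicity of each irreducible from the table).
chi_3 tensor chi_3 = chi_1 + chi_2 + chi_3 (all other irreducibles have multiplicity 0).

Justification: The character of a tensor product is the pointwise product (chi_3 * chi_3)(C) = chi_3(C) * chi_3(C):
  {e}: (2)*(2), (ab): (0)*(0), (ab)(cd): (2)*(2), (abc): (-1)*(-1), (abcd): (0)*(0)
so (chi_3 * chi_3) takes values
  {e} -> 4, (ab) -> 0, (ab)(cd) -> 4, (abc) -> 1, (abcd) -> 0.
Now take the inner product of this character with each irreducible chi from the table, <chi_3*chi_3, chi> = (1/24) sum_C |C| (chi_3*chi_3)(C) conj(chi(C)):
  <chi_3*chi_3, chi_1> = (1/24)[1*(4)*conj(1) + 6*(0)*conj(1) + 3*(4)*conj(1) + 8*(1)*conj(1) + 6*(0)*conj(1)]
      = (1/24)[(4) + (0) + (12) + (8) + (0)] = 24/24 = 1
  <chi_3*chi_3, chi_2> = (1/24)[1*(4)*conj(1) + 6*(0)*conj(-1) + 3*(4)*conj(1) + 8*(1)*conj(1) + 6*(0)*conj(-1)]
      = (1/24)[(4) + (0) + (12) + (8) + (0)] = 24/24 = 1
  <chi_3*chi_3, chi_3> = (1/24)[1*(4)*conj(2) + 6*(0)*conj(0) + 3*(4)*conj(2) + 8*(1)*conj(-1) + 6*(0)*conj(0)]
      = (1/24)[(8) + (0) + (24) + (-8) + (0)] = 24/24 = 1
  <chi_3*chi_3, chi_4> = (1/24)[1*(4)*conj(3) + 6*(0)*conj(1) + 3*(4)*conj(-1) + 8*(1)*conj(0) + 6*(0)*conj(-1)]
      = (1/24)[(12) + (0) + (-12) + (0) + (0)] = 0/24 = 0
  <chi_3*chi_3, chi_5> = (1/24)[1*(4)*conj(3) + 6*(0)*conj(-1) + 3*(4)*conj(-1) + 8*(1)*conj(0) + 6*(0)*conj(1)]
      = (1/24)[(12) + (0) + (-12) + (0) + (0)] = 0/24 = 0
Hence the multiplicities are chi_1: 1, chi_2: 1, chi_3: 1. Dimension check: dim(chi_3)*dim(chi_3) = 2*2 = 4 and sum (mult * dim) = 1*1 + 1*1 + 1*2 = 4.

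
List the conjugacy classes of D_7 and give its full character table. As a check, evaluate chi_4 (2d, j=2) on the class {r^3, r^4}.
Conjugacy classes: {e} of size 1, {r^1, r^6} of size 2, {r^2, r^5} of size 2, {r^3, r^4} of size 2, {s, sr, ..., sr^6} of size 7.
Character table:
  irrep \ class              {e} (size 1)  {r^1, r^6} (size 2)  {r^2, r^5} (size 2)  {r^3, r^4} (size 2)  {s, sr, ..., sr^6} (size 7)
  chi_1 (triv)               1             1                    1                    1                    1                          
  chi_2 (sign: r->1, s->-1)  1             1                    1                    1                    -1                         
  chi_3 (2d, j=1)            2             2*cos(2*pi/7)        -2*cos(3*pi/7)       -2*cos(pi/7)         0                          
  chi_4 (2d, j=2)            2             -2*cos(3*pi/7)       -2*cos(pi/7)         2*cos(2*pi/7)        0                          
  chi_5 (2d, j=3)            2             -2*cos(pi/7)         2*cos(2*pi/7)        -2*cos(3*pi/7)       0                          

Spot check: chi_4 (2d, j=2) on {r^3, r^4} = 2*cos(2*pi/7).

Solution. D_7 has order 2*7 = 14 with 5 conjugacy classes, hence 5 irreducibles. Sum of squared dims 1 + 1 + 4 + 4 + 4 = 14 = |G|. Linear characters come from the abelianisation; the 2-dimensional irreps have character r^k -> 2*cos(2*pi*j*k/7), reflections -> 0.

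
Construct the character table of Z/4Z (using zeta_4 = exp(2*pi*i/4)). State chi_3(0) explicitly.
Character table of Z/4Z (irreps indexed chi_0,...,chi_3 with chi_k(m) = zeta_4^(k*m), zeta_4 = exp(2*pi*i/4)):
  irrep \ class  {0} (size 1)  {1} (size 1)  {2} (size 1)  {3} (size 1)
  chi_0          1             1             1             1           
  chi_1          1             I             -1            -I          
  chi_2          1             -1            1             -1          
  chi_3          1             -I            -1            I           

Spot check: chi_3(0) = zeta_4^(3*0) = zeta_4^0 = 1.

Derivation: Z/4Z is abelian, so all 4 irreducible complex representations are 1-dimensional. They are given by chi_k(m) = zeta_4^(k*m) for k = 0,...,3. Row orthogonality: sum_m chi_k(m) conj(chi_l(m)) = 4 * [k = l].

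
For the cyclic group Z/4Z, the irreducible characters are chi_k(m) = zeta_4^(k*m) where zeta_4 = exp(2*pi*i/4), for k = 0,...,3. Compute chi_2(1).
chi_2(1) = zeta_4^2 = -1

Why: chi_2(1) = zeta_4^(2*1) = zeta_4^2. Since zeta_4^4 = 1, this equals zeta_4^2 = exp(2*pi*i*2/4) = -1.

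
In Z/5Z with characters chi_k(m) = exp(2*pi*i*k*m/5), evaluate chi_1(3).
chi_1(3) = zeta_5^3 = exp(-4*I*pi/5)

Why: chi_1(3) = zeta_5^(1*3) = zeta_5^3. Since zeta_5^5 = 1, this equals zeta_5^3 = exp(2*pi*i*3/5) = exp(-4*I*pi/5).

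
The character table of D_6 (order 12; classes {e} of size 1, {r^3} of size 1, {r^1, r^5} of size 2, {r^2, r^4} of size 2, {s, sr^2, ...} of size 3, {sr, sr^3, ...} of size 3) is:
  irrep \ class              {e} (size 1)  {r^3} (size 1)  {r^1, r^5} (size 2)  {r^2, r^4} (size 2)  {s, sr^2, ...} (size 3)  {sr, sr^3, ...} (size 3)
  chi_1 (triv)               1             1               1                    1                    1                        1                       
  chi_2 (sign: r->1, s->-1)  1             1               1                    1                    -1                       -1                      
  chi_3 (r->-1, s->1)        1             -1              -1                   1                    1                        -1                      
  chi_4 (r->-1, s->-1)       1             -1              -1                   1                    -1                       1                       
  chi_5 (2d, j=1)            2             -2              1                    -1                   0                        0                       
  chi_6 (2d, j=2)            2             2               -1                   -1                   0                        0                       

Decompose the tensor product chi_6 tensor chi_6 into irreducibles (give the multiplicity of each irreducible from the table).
chi_6 tensor chi_6 = chi_1 + chi_2 + chi_6 (all other irreducibles have multiplicity 0).

Proof sketch: The character of a tensor product is the pointwise product (chi_6 * chi_6)(C) = chi_6(C) * chi_6(C):
  {e}: (2)*(2), {r^3}: (2)*(2), {r^1, r^5}: (-1)*(-1), {r^2, r^4}: (-1)*(-1), {s, sr^2, ...}: (0)*(0), {sr, sr^3, ...}: (0)*(0)
so (chi_6 * chi_6) takes values
  {e} -> 4, {r^3} -> 4, {r^1, r^5} -> 1, {r^2, r^4} -> 1, {s, sr^2, ...} -> 0, {sr, sr^3, ...} -> 0.
Now take the inner product of this character with each irreducible chi from the table, <chi_6*chi_6, chi> = (1/12) sum_C |C| (chi_6*chi_6)(C) conj(chi(C)):
  <chi_6*chi_6, chi_1> = (1/12)[1*(4)*conj(1) + 1*(4)*conj(1) + 2*(1)*conj(1) + 2*(1)*conj(1) + 3*(0)*conj(1) + 3*(0)*conj(1)]
      = (1/12)[(4) + (4) + (2) + (2) + (0) + (0)] = 12/12 = 1
  <chi_6*chi_6, chi_2> = (1/12)[1*(4)*conj(1) + 1*(4)*conj(1) + 2*(1)*conj(1) + 2*(1)*conj(1) + 3*(0)*conj(-1) + 3*(0)*conj(-1)]
      = (1/12)[(4) + (4) + (2) + (2) + (0) + (0)] = 12/12 = 1
  <chi_6*chi_6, chi_3> = (1/12)[1*(4)*conj(1) + 1*(4)*conj(-1) + 2*(1)*conj(-1) + 2*(1)*conj(1) + 3*(0)*conj(1) + 3*(0)*conj(-1)]
      = (1/12)[(4) + (-4) + (-2) + (2) + (0) + (0)] = 0/12 = 0
  <chi_6*chi_6, chi_4> = (1/12)[1*(4)*conj(1) + 1*(4)*conj(-1) + 2*(1)*conj(-1) + 2*(1)*conj(1) + 3*(0)*conj(-1) + 3*(0)*conj(1)]
      = (1/12)[(4) + (-4) + (-2) + (2) + (0) + (0)] = 0/12 = 0
  <chi_6*chi_6, chi_5> = (1/12)[1*(4)*conj(2) + 1*(4)*conj(-2) + 2*(1)*conj(1) + 2*(1)*conj(-1) + 3*(0)*conj(0) + 3*(0)*conj(0)]
      = (1/12)[(8) + (-8) + (2) + (-2) + (0) + (0)] = 0/12 = 0
  <chi_6*chi_6, chi_6> = (1/12)[1*(4)*conj(2) + 1*(4)*conj(2) + 2*(1)*conj(-1) + 2*(1)*conj(-1) + 3*(0)*conj(0) + 3*(0)*conj(0)]
      = (1/12)[(8) + (8) + (-2) + (-2) + (0) + (0)] = 12/12 = 1
Hence the multiplicities are chi_1: 1, chi_2: 1, chi_6: 1. Dimension check: dim(chi_6)*dim(chi_6) = 2*2 = 4 and sum (mult * dim) = 1*1 + 1*1 + 1*2 = 4.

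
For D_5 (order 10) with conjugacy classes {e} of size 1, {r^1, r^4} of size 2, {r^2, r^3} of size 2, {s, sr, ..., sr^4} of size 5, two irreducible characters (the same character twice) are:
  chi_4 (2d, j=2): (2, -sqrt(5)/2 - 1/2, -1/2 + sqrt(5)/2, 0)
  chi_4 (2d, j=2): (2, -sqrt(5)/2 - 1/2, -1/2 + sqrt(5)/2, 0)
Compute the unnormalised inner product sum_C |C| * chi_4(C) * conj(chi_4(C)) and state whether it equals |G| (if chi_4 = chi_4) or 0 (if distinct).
Sum = 10 = |G| = 10; so <chi_4, chi_4> = 1 (norm-1 confirms irreducibility).

Explanation: Compute term by term over conjugacy classes (|C| * chi_4(C) * conj(chi_4(C))):
  1*(2)*conj(2) + 2*(-sqrt(5)/2 - 1/2)*conj(-sqrt(5)/2 - 1/2) + 2*(-1/2 + sqrt(5)/2)*conj(-1/2 + sqrt(5)/2) + 5*(0)*conj(0)
  = (4) + (sqrt(5) + 3) + (3 - sqrt(5)) + (0)
  = 10.
Dividing by |G| = 10 gives 10/10 = 1, matching the row-orthogonality relation <chi_4, chi_4> = [chi_4 = chi_4].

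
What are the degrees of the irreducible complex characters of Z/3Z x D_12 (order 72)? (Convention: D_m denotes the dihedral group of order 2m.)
Dimensions: 1, 1, 1, 1, 1, 1, 1, 1, 1, 1, 1, 1, 2, 2, 2, 2, 2, 2, 2, 2, 2, 2, 2, 2, 2, 2, 2

Proof sketch: There are 27 irreducibles (= number of conjugacy classes). Their dimensions d_i satisfy sum d_i^2 = |G| = 72: 1 + 1 + 1 + 1 + 1 + 1 + 1 + 1 + 1 + 1 + 1 + 1 + 4 + 4 + 4 + 4 + 4 + 4 + 4 + 4 + 4 + 4 + 4 + 4 + 4 + 4 + 4 = 72. (For the product with Z/3Z: each of the 3 1-dim characters of Z/3Z tensors with each irrep of D_12, giving 3 copies of each D_12-dimension.)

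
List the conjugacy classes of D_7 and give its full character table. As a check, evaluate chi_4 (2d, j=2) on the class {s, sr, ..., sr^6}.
Conjugacy classes: {e} of size 1, {r^1, r^6} of size 2, {r^2, r^5} of size 2, {r^3, r^4} of size 2, {s, sr, ..., sr^6} of size 7.
Character table:
  irrep \ class              {e} (size 1)  {r^1, r^6} (size 2)  {r^2, r^5} (size 2)  {r^3, r^4} (size 2)  {s, sr, ..., sr^6} (size 7)
  chi_1 (triv)               1             1                    1                    1                    1                          
  chi_2 (sign: r->1, s->-1)  1             1                    1                    1                    -1                         
  chi_3 (2d, j=1)            2             2*cos(2*pi/7)        -2*cos(3*pi/7)       -2*cos(pi/7)         0                          
  chi_4 (2d, j=2)            2             -2*cos(3*pi/7)       -2*cos(pi/7)         2*cos(2*pi/7)        0                          
  chi_5 (2d, j=3)            2             -2*cos(pi/7)         2*cos(2*pi/7)        -2*cos(3*pi/7)       0                          

Spot check: chi_4 (2d, j=2) on {s, sr, ..., sr^6} = 0.

Derivation: D_7 has order 2*7 = 14 with 5 conjugacy classes, hence 5 irreducibles. Sum of squared dims 1 + 1 + 4 + 4 + 4 = 14 = |G|. Linear characters come from the abelianisation; the 2-dimensional irreps have character r^k -> 2*cos(2*pi*j*k/7), reflections -> 0.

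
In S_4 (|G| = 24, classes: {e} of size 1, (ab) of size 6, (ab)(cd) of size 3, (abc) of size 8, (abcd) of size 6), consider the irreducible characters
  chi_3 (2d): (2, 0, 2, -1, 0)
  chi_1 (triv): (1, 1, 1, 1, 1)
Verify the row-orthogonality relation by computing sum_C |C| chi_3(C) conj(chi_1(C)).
Sum = 0; so <chi_3, chi_1> = 0 (distinct irreducibles are orthogonal).

Working: Compute term by term over conjugacy classes (|C| * chi_3(C) * conj(chi_1(C))):
  1*(2)*conj(1) + 6*(0)*conj(1) + 3*(2)*conj(1) + 8*(-1)*conj(1) + 6*(0)*conj(1)
  = (2) + (0) + (6) + (-8) + (0)
  = 0.
Dividing by |G| = 24 gives 0/24 = 0, matching the row-orthogonality relation <chi_3, chi_1> = [chi_3 = chi_1].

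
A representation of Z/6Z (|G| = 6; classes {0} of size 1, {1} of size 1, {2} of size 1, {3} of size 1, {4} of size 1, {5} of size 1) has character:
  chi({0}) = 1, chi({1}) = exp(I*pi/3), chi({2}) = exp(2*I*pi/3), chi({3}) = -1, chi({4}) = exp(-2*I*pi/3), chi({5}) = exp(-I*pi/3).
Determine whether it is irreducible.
Irreducible: <chi, chi> = 1.

<chi, chi> = (1/|G|) sum_C |C| * |chi(C)|^2 = (1/6)[1*|1|^2 + 1*|exp(I*pi/3)|^2 + 1*|exp(2*I*pi/3)|^2 + 1*|-1|^2 + 1*|exp(-2*I*pi/3)|^2 + 1*|exp(-I*pi/3)|^2]
  = (1/6)[(1) + (1) + (1) + (1) + (1) + (1)] = 6/6 = 1.
(Exp terms are combined using exp(i*s)*conj(exp(i*t)) = exp(i*(s-t)), and sums of them are collapsed using the identity that for every m > 1 the m distinct m-th roots of unity sum to 0, e.g. 1 + exp(2*I*pi/3) + exp(-2*I*pi/3) = 0.)
A character is irreducible iff <chi, chi> = 1, so this representation is irreducible.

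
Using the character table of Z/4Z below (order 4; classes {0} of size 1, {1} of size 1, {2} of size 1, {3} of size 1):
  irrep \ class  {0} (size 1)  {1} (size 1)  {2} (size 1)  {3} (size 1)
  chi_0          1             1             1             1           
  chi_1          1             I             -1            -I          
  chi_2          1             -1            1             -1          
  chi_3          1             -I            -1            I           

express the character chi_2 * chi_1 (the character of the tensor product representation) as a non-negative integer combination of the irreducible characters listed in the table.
chi_2 tensor chi_1 = chi_3 (all other irreducibles have multiplicity 0).

Reasoning: The character of a tensor product is the pointwise product (chi_2 * chi_1)(C) = chi_2(C) * chi_1(C):
  {0}: (1)*(1), {1}: (-1)*(I), {2}: (1)*(-1), {3}: (-1)*(-I)
so (chi_2 * chi_1) takes values
  {0} -> 1, {1} -> -I, {2} -> -1, {3} -> I.
Now take the inner product of this character with each irreducible chi from the table, <chi_2*chi_1, chi> = (1/4) sum_C |C| (chi_2*chi_1)(C) conj(chi(C)):
  <chi_2*chi_1, chi_0> = (1/4)[1*(1)*conj(1) + 1*(-I)*conj(1) + 1*(-1)*conj(1) + 1*(I)*conj(1)]
      = (1/4)[(1) + (-I) + (-1) + (I)] = 0/4 = 0
  <chi_2*chi_1, chi_1> = (1/4)[1*(1)*conj(1) + 1*(-I)*conj(I) + 1*(-1)*conj(-1) + 1*(I)*conj(-I)]
      = (1/4)[(1) + (-1) + (1) + (-1)] = 0/4 = 0
  <chi_2*chi_1, chi_2> = (1/4)[1*(1)*conj(1) + 1*(-I)*conj(-1) + 1*(-1)*conj(1) + 1*(I)*conj(-1)]
      = (1/4)[(1) + (I) + (-1) + (-I)] = 0/4 = 0
  <chi_2*chi_1, chi_3> = (1/4)[1*(1)*conj(1) + 1*(-I)*conj(-I) + 1*(-1)*conj(-1) + 1*(I)*conj(I)]
      = (1/4)[(1) + (1) + (1) + (1)] = 4/4 = 1
(Exp terms are combined using exp(i*s)*conj(exp(i*t)) = exp(i*(s-t)), and sums of them are collapsed using the identity that for every m > 1 the m distinct m-th roots of unity sum to 0, e.g. 1 + exp(2*I*pi/3) + exp(-2*I*pi/3) = 0.)
Hence the multiplicities are chi_3: 1. Dimension check: dim(chi_2)*dim(chi_1) = 1*1 = 1 and sum (mult * dim) = 1*1 = 1.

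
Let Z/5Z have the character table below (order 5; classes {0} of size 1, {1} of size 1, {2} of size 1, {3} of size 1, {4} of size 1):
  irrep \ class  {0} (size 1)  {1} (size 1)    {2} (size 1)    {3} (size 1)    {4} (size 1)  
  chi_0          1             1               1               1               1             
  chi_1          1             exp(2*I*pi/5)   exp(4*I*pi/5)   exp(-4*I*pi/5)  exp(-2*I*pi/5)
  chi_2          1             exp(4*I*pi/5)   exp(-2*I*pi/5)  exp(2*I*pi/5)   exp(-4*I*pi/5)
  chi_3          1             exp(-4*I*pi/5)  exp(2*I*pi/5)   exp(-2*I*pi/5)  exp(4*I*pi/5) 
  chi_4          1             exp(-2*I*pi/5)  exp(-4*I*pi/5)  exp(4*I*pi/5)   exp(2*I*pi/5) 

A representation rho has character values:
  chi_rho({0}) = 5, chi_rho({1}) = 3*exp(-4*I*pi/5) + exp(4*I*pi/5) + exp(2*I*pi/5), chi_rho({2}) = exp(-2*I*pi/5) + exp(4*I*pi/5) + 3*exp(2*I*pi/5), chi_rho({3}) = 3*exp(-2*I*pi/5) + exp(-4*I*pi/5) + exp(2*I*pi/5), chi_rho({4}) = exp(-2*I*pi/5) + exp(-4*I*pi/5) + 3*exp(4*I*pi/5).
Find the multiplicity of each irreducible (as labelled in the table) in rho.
Multiplicities: chi_0: 0, chi_1: 1, chi_2: 1, chi_3: 3, chi_4: 0.

Argument: Use <chi_rho, chi> = (1/|G|) sum_C |C| * chi_rho(C) * conj(chi(C)) with |G| = 5 for each irreducible chi in the table:
  <chi_rho, chi_0> = (1/5)[1*(5)*conj(1) + 1*(3*exp(-4*I*pi/5) + exp(4*I*pi/5) + exp(2*I*pi/5))*conj(1) + 1*(exp(-2*I*pi/5) + exp(4*I*pi/5) + 3*exp(2*I*pi/5))*conj(1) + 1*(3*exp(-2*I*pi/5) + exp(-4*I*pi/5) + exp(2*I*pi/5))*conj(1) + 1*(exp(-2*I*pi/5) + exp(-4*I*pi/5) + 3*exp(4*I*pi/5))*conj(1)]
      = (1/5)[(5) + (3*exp(-4*I*pi/5) + exp(4*I*pi/5) + exp(2*I*pi/5)) + (exp(-2*I*pi/5) + exp(4*I*pi/5) + 3*exp(2*I*pi/5)) + (3*exp(-2*I*pi/5) + exp(-4*I*pi/5) + exp(2*I*pi/5)) + (exp(-2*I*pi/5) + exp(-4*I*pi/5) + 3*exp(4*I*pi/5))] = 0/5 = 0
  <chi_rho, chi_1> = (1/5)[1*(5)*conj(1) + 1*(3*exp(-4*I*pi/5) + exp(4*I*pi/5) + exp(2*I*pi/5))*conj(exp(2*I*pi/5)) + 1*(exp(-2*I*pi/5) + exp(4*I*pi/5) + 3*exp(2*I*pi/5))*conj(exp(4*I*pi/5)) + 1*(3*exp(-2*I*pi/5) + exp(-4*I*pi/5) + exp(2*I*pi/5))*conj(exp(-4*I*pi/5)) + 1*(exp(-2*I*pi/5) + exp(-4*I*pi/5) + 3*exp(4*I*pi/5))*conj(exp(-2*I*pi/5))]
      = (1/5)[(5) + (1 + exp(2*I*pi/5) + 3*exp(4*I*pi/5)) + (1 + 3*exp(-2*I*pi/5) + exp(4*I*pi/5)) + (1 + exp(-4*I*pi/5) + 3*exp(2*I*pi/5)) + (1 + 3*exp(-4*I*pi/5) + exp(-2*I*pi/5))] = 5/5 = 1
  <chi_rho, chi_2> = (1/5)[1*(5)*conj(1) + 1*(3*exp(-4*I*pi/5) + exp(4*I*pi/5) + exp(2*I*pi/5))*conj(exp(4*I*pi/5)) + 1*(exp(-2*I*pi/5) + exp(4*I*pi/5) + 3*exp(2*I*pi/5))*conj(exp(-2*I*pi/5)) + 1*(3*exp(-2*I*pi/5) + exp(-4*I*pi/5) + exp(2*I*pi/5))*conj(exp(2*I*pi/5)) + 1*(exp(-2*I*pi/5) + exp(-4*I*pi/5) + 3*exp(4*I*pi/5))*conj(exp(-4*I*pi/5))]
      = (1/5)[(5) + (1 + exp(-2*I*pi/5) + 3*exp(2*I*pi/5)) + (1 + exp(-4*I*pi/5) + 3*exp(4*I*pi/5)) + (1 + 3*exp(-4*I*pi/5) + exp(4*I*pi/5)) + (1 + 3*exp(-2*I*pi/5) + exp(2*I*pi/5))] = 5/5 = 1
  <chi_rho, chi_3> = (1/5)[1*(5)*conj(1) + 1*(3*exp(-4*I*pi/5) + exp(4*I*pi/5) + exp(2*I*pi/5))*conj(exp(-4*I*pi/5)) + 1*(exp(-2*I*pi/5) + exp(4*I*pi/5) + 3*exp(2*I*pi/5))*conj(exp(2*I*pi/5)) + 1*(3*exp(-2*I*pi/5) + exp(-4*I*pi/5) + exp(2*I*pi/5))*conj(exp(-2*I*pi/5)) + 1*(exp(-2*I*pi/5) + exp(-4*I*pi/5) + 3*exp(4*I*pi/5))*conj(exp(4*I*pi/5))]
      = (1/5)[(5) + (3 + exp(-2*I*pi/5) + exp(-4*I*pi/5)) + (3 + exp(-4*I*pi/5) + exp(2*I*pi/5)) + (3 + exp(-2*I*pi/5) + exp(4*I*pi/5)) + (3 + exp(4*I*pi/5) + exp(2*I*pi/5))] = 15/5 = 3
  <chi_rho, chi_4> = (1/5)[1*(5)*conj(1) + 1*(3*exp(-4*I*pi/5) + exp(4*I*pi/5) + exp(2*I*pi/5))*conj(exp(-2*I*pi/5)) + 1*(exp(-2*I*pi/5) + exp(4*I*pi/5) + 3*exp(2*I*pi/5))*conj(exp(-4*I*pi/5)) + 1*(3*exp(-2*I*pi/5) + exp(-4*I*pi/5) + exp(2*I*pi/5))*conj(exp(4*I*pi/5)) + 1*(exp(-2*I*pi/5) + exp(-4*I*pi/5) + 3*exp(4*I*pi/5))*conj(exp(2*I*pi/5))]
      = (1/5)[(5) + (3*exp(-2*I*pi/5) + exp(-4*I*pi/5) + exp(4*I*pi/5)) + (3*exp(-4*I*pi/5) + exp(-2*I*pi/5) + exp(2*I*pi/5)) + (exp(-2*I*pi/5) + exp(2*I*pi/5) + 3*exp(4*I*pi/5)) + (exp(-4*I*pi/5) + exp(4*I*pi/5) + 3*exp(2*I*pi/5))] = 0/5 = 0
(Exp terms are combined using exp(i*s)*conj(exp(i*t)) = exp(i*(s-t)), and sums of them are collapsed using the identity that for every m > 1 the m distinct m-th roots of unity sum to 0, e.g. 1 + exp(2*I*pi/3) + exp(-2*I*pi/3) = 0.)
Dimension check: dim(rho) = sum (mult * dim) = 0*1 + 1*1 + 1*1 + 3*1 + 0*1 = 5 = chi_rho(e) = 5.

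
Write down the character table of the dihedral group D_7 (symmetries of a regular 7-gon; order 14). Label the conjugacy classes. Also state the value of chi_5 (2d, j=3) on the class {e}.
Conjugacy classes: {e} of size 1, {r^1, r^6} of size 2, {r^2, r^5} of size 2, {r^3, r^4} of size 2, {s, sr, ..., sr^6} of size 7.
Character table:
  irrep \ class              {e} (size 1)  {r^1, r^6} (size 2)  {r^2, r^5} (size 2)  {r^3, r^4} (size 2)  {s, sr, ..., sr^6} (size 7)
  chi_1 (triv)               1             1                    1                    1                    1                          
  chi_2 (sign: r->1, s->-1)  1             1                    1                    1                    -1                         
  chi_3 (2d, j=1)            2             2*cos(2*pi/7)        -2*cos(3*pi/7)       -2*cos(pi/7)         0                          
  chi_4 (2d, j=2)            2             -2*cos(3*pi/7)       -2*cos(pi/7)         2*cos(2*pi/7)        0                          
  chi_5 (2d, j=3)            2             -2*cos(pi/7)         2*cos(2*pi/7)        -2*cos(3*pi/7)       0                          

Spot check: chi_5 (2d, j=3) on {e} = 2.

D_7 has order 2*7 = 14 with 5 conjugacy classes, hence 5 irreducibles. Sum of squared dims 1 + 1 + 4 + 4 + 4 = 14 = |G|. Linear characters come from the abelianisation; the 2-dimensional irreps have character r^k -> 2*cos(2*pi*j*k/7), reflections -> 0.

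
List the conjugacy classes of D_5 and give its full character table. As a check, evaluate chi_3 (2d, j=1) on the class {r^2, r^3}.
Conjugacy classes: {e} of size 1, {r^1, r^4} of size 2, {r^2, r^3} of size 2, {s, sr, ..., sr^4} of size 5.
Character table:
  irrep \ class              {e} (size 1)  {r^1, r^4} (size 2)  {r^2, r^3} (size 2)  {s, sr, ..., sr^4} (size 5)
  chi_1 (triv)               1             1                    1                    1                          
  chi_2 (sign: r->1, s->-1)  1             1                    1                    -1                         
  chi_3 (2d, j=1)            2             -1/2 + sqrt(5)/2     -sqrt(5)/2 - 1/2     0                          
  chi_4 (2d, j=2)            2             -sqrt(5)/2 - 1/2     -1/2 + sqrt(5)/2     0                          

Spot check: chi_3 (2d, j=1) on {r^2, r^3} = -sqrt(5)/2 - 1/2.

Derivation: D_5 has order 2*5 = 10 with 4 conjugacy classes, hence 4 irreducibles. Sum of squared dims 1 + 1 + 4 + 4 = 10 = |G|. Linear characters come from the abelianisation; the 2-dimensional irreps have character r^k -> 2*cos(2*pi*j*k/5), reflections -> 0.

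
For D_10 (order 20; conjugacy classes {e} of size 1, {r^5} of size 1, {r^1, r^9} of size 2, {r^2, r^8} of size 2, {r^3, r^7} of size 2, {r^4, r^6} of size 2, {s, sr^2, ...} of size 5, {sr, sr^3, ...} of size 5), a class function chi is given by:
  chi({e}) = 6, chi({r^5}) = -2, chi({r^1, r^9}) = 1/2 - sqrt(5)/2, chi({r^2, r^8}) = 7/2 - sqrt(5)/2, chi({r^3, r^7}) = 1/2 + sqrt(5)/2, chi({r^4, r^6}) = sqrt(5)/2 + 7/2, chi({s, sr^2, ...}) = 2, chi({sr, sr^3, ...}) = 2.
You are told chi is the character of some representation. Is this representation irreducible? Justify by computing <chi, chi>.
Not irreducible (reducible): <chi, chi> = 7 > 1.

Justification: <chi, chi> = (1/|G|) sum_C |C| * |chi(C)|^2 = (1/20)[1*|6|^2 + 1*|-2|^2 + 2*|1/2 - sqrt(5)/2|^2 + 2*|7/2 - sqrt(5)/2|^2 + 2*|1/2 + sqrt(5)/2|^2 + 2*|sqrt(5)/2 + 7/2|^2 + 5*|2|^2 + 5*|2|^2]
  = (1/20)[(36) + (4) + (3 - sqrt(5)) + (27 - 7*sqrt(5)) + (sqrt(5) + 3) + (7*sqrt(5) + 27) + (20) + (20)] = 140/20 = 7.
A character is irreducible iff <chi, chi> = 1, so this representation is reducible.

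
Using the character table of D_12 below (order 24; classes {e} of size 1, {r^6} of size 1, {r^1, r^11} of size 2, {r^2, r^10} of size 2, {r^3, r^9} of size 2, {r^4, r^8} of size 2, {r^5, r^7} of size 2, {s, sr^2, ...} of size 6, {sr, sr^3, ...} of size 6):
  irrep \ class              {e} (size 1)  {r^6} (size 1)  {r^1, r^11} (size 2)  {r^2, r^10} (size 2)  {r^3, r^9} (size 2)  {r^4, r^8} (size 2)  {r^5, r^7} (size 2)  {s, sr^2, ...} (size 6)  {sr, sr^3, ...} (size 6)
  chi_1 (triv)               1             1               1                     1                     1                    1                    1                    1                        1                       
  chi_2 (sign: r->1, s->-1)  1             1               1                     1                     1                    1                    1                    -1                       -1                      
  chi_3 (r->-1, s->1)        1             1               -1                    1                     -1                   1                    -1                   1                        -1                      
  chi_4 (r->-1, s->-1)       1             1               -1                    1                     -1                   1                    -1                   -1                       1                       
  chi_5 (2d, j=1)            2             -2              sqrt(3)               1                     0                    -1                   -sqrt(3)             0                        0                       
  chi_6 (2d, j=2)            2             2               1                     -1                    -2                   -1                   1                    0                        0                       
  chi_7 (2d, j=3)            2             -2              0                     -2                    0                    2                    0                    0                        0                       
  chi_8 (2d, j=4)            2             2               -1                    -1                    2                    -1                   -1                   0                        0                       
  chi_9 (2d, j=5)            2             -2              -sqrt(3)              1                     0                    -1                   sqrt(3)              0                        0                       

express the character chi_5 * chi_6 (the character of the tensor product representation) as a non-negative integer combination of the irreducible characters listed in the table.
chi_5 tensor chi_6 = chi_5 + chi_7 (all other irreducibles have multiplicity 0).

The character of a tensor product is the pointwise product (chi_5 * chi_6)(C) = chi_5(C) * chi_6(C):
  {e}: (2)*(2), {r^6}: (-2)*(2), {r^1, r^11}: (sqrt(3))*(1), {r^2, r^10}: (1)*(-1), {r^3, r^9}: (0)*(-2), {r^4, r^8}: (-1)*(-1), {r^5, r^7}: (-sqrt(3))*(1), {s, sr^2, ...}: (0)*(0), {sr, sr^3, ...}: (0)*(0)
so (chi_5 * chi_6) takes values
  {e} -> 4, {r^6} -> -4, {r^1, r^11} -> sqrt(3), {r^2, r^10} -> -1, {r^3, r^9} -> 0, {r^4, r^8} -> 1, {r^5, r^7} -> -sqrt(3), {s, sr^2, ...} -> 0, {sr, sr^3, ...} -> 0.
Now take the inner product of this character with each irreducible chi from the table, <chi_5*chi_6, chi> = (1/24) sum_C |C| (chi_5*chi_6)(C) conj(chi(C)):
  <chi_5*chi_6, chi_1> = (1/24)[1*(4)*conj(1) + 1*(-4)*conj(1) + 2*(sqrt(3))*conj(1) + 2*(-1)*conj(1) + 2*(0)*conj(1) + 2*(1)*conj(1) + 2*(-sqrt(3))*conj(1) + 6*(0)*conj(1) + 6*(0)*conj(1)]
      = (1/24)[(4) + (-4) + (2*sqrt(3)) + (-2) + (0) + (2) + (-2*sqrt(3)) + (0) + (0)] = 0/24 = 0
  <chi_5*chi_6, chi_2> = (1/24)[1*(4)*conj(1) + 1*(-4)*conj(1) + 2*(sqrt(3))*conj(1) + 2*(-1)*conj(1) + 2*(0)*conj(1) + 2*(1)*conj(1) + 2*(-sqrt(3))*conj(1) + 6*(0)*conj(-1) + 6*(0)*conj(-1)]
      = (1/24)[(4) + (-4) + (2*sqrt(3)) + (-2) + (0) + (2) + (-2*sqrt(3)) + (0) + (0)] = 0/24 = 0
  <chi_5*chi_6, chi_3> = (1/24)[1*(4)*conj(1) + 1*(-4)*conj(1) + 2*(sqrt(3))*conj(-1) + 2*(-1)*conj(1) + 2*(0)*conj(-1) + 2*(1)*conj(1) + 2*(-sqrt(3))*conj(-1) + 6*(0)*conj(1) + 6*(0)*conj(-1)]
      = (1/24)[(4) + (-4) + (-2*sqrt(3)) + (-2) + (0) + (2) + (2*sqrt(3)) + (0) + (0)] = 0/24 = 0
  <chi_5*chi_6, chi_4> = (1/24)[1*(4)*conj(1) + 1*(-4)*conj(1) + 2*(sqrt(3))*conj(-1) + 2*(-1)*conj(1) + 2*(0)*conj(-1) + 2*(1)*conj(1) + 2*(-sqrt(3))*conj(-1) + 6*(0)*conj(-1) + 6*(0)*conj(1)]
      = (1/24)[(4) + (-4) + (-2*sqrt(3)) + (-2) + (0) + (2) + (2*sqrt(3)) + (0) + (0)] = 0/24 = 0
  <chi_5*chi_6, chi_5> = (1/24)[1*(4)*conj(2) + 1*(-4)*conj(-2) + 2*(sqrt(3))*conj(sqrt(3)) + 2*(-1)*conj(1) + 2*(0)*conj(0) + 2*(1)*conj(-1) + 2*(-sqrt(3))*conj(-sqrt(3)) + 6*(0)*conj(0) + 6*(0)*conj(0)]
      = (1/24)[(8) + (8) + (6) + (-2) + (0) + (-2) + (6) + (0) + (0)] = 24/24 = 1
  <chi_5*chi_6, chi_6> = (1/24)[1*(4)*conj(2) + 1*(-4)*conj(2) + 2*(sqrt(3))*conj(1) + 2*(-1)*conj(-1) + 2*(0)*conj(-2) + 2*(1)*conj(-1) + 2*(-sqrt(3))*conj(1) + 6*(0)*conj(0) + 6*(0)*conj(0)]
      = (1/24)[(8) + (-8) + (2*sqrt(3)) + (2) + (0) + (-2) + (-2*sqrt(3)) + (0) + (0)] = 0/24 = 0
  <chi_5*chi_6, chi_7> = (1/24)[1*(4)*conj(2) + 1*(-4)*conj(-2) + 2*(sqrt(3))*conj(0) + 2*(-1)*conj(-2) + 2*(0)*conj(0) + 2*(1)*conj(2) + 2*(-sqrt(3))*conj(0) + 6*(0)*conj(0) + 6*(0)*conj(0)]
      = (1/24)[(8) + (8) + (0) + (4) + (0) + (4) + (0) + (0) + (0)] = 24/24 = 1
  <chi_5*chi_6, chi_8> = (1/24)[1*(4)*conj(2) + 1*(-4)*conj(2) + 2*(sqrt(3))*conj(-1) + 2*(-1)*conj(-1) + 2*(0)*conj(2) + 2*(1)*conj(-1) + 2*(-sqrt(3))*conj(-1) + 6*(0)*conj(0) + 6*(0)*conj(0)]
      = (1/24)[(8) + (-8) + (-2*sqrt(3)) + (2) + (0) + (-2) + (2*sqrt(3)) + (0) + (0)] = 0/24 = 0
  <chi_5*chi_6, chi_9> = (1/24)[1*(4)*conj(2) + 1*(-4)*conj(-2) + 2*(sqrt(3))*conj(-sqrt(3)) + 2*(-1)*conj(1) + 2*(0)*conj(0) + 2*(1)*conj(-1) + 2*(-sqrt(3))*conj(sqrt(3)) + 6*(0)*conj(0) + 6*(0)*conj(0)]
      = (1/24)[(8) + (8) + (-6) + (-2) + (0) + (-2) + (-6) + (0) + (0)] = 0/24 = 0
Hence the multiplicities are chi_5: 1, chi_7: 1. Dimension check: dim(chi_5)*dim(chi_6) = 2*2 = 4 and sum (mult * dim) = 1*2 + 1*2 = 4.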